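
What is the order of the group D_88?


|D_n| = 2n (n rotations and n reflections)
|D_88| = 2×88 = 176

|D_88| = 176


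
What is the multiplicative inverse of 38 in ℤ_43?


Use the extended Euclidean algorithm to write 1 = 38·s + 43·t; then s mod 43 is the inverse.
Euclidean algorithm:
  38 = 0·43 + 38
  43 = 1·38 + 5
  38 = 7·5 + 3
  5 = 1·3 + 2
  3 = 1·2 + 1
  2 = 2·1 + 0
gcd(38,43) = 1
Back-substitution gives: 38·(17) + 43·(-15) = 1
So 38⁻¹ ≡ 17 ≡ 17 (mod 43)
Check: 38 × 17 = 646 ≡ 1 (mod 43) ✓

38⁻¹ ≡ 17 (mod 43)


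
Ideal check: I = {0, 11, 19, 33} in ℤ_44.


Check ideal conditions for I = {0, 11, 19, 33} in ℤ_44:
(1) I is an additive subgroup? No
(2) For r ∈ ℤ_44 and a ∈ I: r·a ∈ I? No  [counterexample: r=2, a=11, r·a mod 44 = 22 ∉ I]

No, I is not an ideal of ℤ_44


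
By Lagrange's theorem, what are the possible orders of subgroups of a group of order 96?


Lagrange's theorem: |H| divides |G|
|G| = 96
Divisors of 96: 1, 2, 3, 4, 6, 8, 12, 16, 24, 32, 48, 96

Possible subgroup orders: {1, 2, 3, 4, 6, 8, 12, 16, 24, 32, 48, 96}


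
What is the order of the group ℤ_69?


ℤ_n has n elements.

|ℤ_69| = 69


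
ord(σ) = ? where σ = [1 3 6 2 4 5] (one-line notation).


Cycle decomposition: (2 3 6 5 4)
Cycle lengths: 5
Order = lcm(5) = 5

ord(σ) = 5


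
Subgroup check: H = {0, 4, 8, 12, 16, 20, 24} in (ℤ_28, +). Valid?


Subgroup test for H = {0, 4, 8, 12, 16, 20, 24} in (ℤ_28, +):
(1) 0 ∈ H? Yes
(2) Closure: for all a,b ∈ H, (a+b) mod 28 ∈ H? Yes
(3) Inverses: for all a ∈ H, -a mod 28 ∈ H? Yes

Yes, H is a subgroup of ℤ_28


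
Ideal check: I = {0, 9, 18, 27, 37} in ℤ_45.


Check ideal conditions for I = {0, 9, 18, 27, 37} in ℤ_45:
(1) I is an additive subgroup? No
(2) For r ∈ ℤ_45 and a ∈ I: r·a ∈ I? No  [counterexample: r=2, a=18, r·a mod 45 = 36 ∉ I]

No, I is not an ideal of ℤ_45


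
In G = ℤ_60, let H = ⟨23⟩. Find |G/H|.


|⟨23⟩| = n / gcd(23, 60) = 60 / 1 = 60
H is normal (ℤ_60 is abelian).
|G/H| = |G| / |H| = 60 / 60 = 1

|G/H| = 1


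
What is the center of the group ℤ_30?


Z(G) = {g ∈ G | gx = xg for all x ∈ G}
ℤ_30 is abelian, so Z(G) = G

Z(ℤ_30) = ℤ_30


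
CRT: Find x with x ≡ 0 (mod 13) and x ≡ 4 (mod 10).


m₁ = 13, m₂ = 10, gcd = 1, so CRT applies. M = m₁·m₂ = 130
Let M₁ = M/m₁ = 10, M₂ = M/m₂ = 13
Find y₁ ≡ M₁⁻¹ (mod m₁): 10⁻¹ ≡ 4 (mod 13)
Find y₂ ≡ M₂⁻¹ (mod m₂): 13⁻¹ ≡ 7 (mod 10)
x = a₁·M₁·y₁ + a₂·M₂·y₂ = 0·10·4 + 4·13·7 = 364
Reduce mod 130: x ≡ 104
Check: 104 mod 13 = 0 ✓, 104 mod 10 = 4 ✓

x ≡ 104 (mod 130)


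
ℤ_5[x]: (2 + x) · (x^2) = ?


Expand and collect like terms; reduce coefficients mod 5:
x^0: 2·0 = 0 ≡ 0 (mod 5)
x^1: 2·0 + 1·0 = 0 ≡ 0 (mod 5)
x^2: 2·1 + 1·0 = 2 ≡ 2 (mod 5)
x^3: 1·1 = 1 ≡ 1 (mod 5)
Result: 2x^2 + x^3

f · g = 2x^2 + x^3


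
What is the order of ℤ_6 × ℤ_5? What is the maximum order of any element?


|ℤ_6 × ℤ_5| = 6 × 5 = 30
Max element order = lcm(6,5) = 30
Cyclic? Yes (gcd=1)

|ℤ_6×ℤ_5| = 30, max element order = 30


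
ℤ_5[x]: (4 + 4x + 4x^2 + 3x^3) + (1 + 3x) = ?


Add coefficients mod 5:
x^0: 4 + 1 = 0 (mod 5)
x^1: 4 + 3 = 2 (mod 5)
x^2: 4 + 0 = 4 (mod 5)
x^3: 3 + 0 = 3 (mod 5)
Result: 2x + 4x^2 + 3x^3

f + g = 2x + 4x^2 + 3x^3


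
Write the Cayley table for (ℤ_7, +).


Elements: {0, 1, 2, 3, 4, 5, 6}
Operation: addition mod 7
Entry (a, b) = (a + b) mod 7

Cayley table:
  | 0 | 1 | 2 | 3 | 4 | 5 | 6
0 | 0 | 1 | 2 | 3 | 4 | 5 | 6
1 | 1 | 2 | 3 | 4 | 5 | 6 | 0
2 | 2 | 3 | 4 | 5 | 6 | 0 | 1
3 | 3 | 4 | 5 | 6 | 0 | 1 | 2
4 | 4 | 5 | 6 | 0 | 1 | 2 | 3
5 | 5 | 6 | 0 | 1 | 2 | 3 | 4
6 | 6 | 0 | 1 | 2 | 3 | 4 | 5


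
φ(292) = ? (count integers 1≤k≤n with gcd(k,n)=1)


Factor n: 292 = 2^2 × 73
φ(n) = n · ∏(1 - 1/p) over distinct primes p | n
φ(292) = 292 · (1 - 1/2) · (1 - 1/73) = 144

φ(292) = 144


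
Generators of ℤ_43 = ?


g generates ℤ_n iff gcd(g,n) = 1
Prime factors of 43: 43
Generators are g ∈ {1,...,42} not divisible by any of these primes.
Generators: {1, 2, 3, 4, 5, 6, 7, 8, 9, 10, 11, 12, 13, 14, 15, 16, 17, 18, 19, 20, 21, 22, 23, 24, 25, 26, 27, 28, 29, 30, 31, 32, 33, 34, 35, 36, 37, 38, 39, 40, 41, 42}
Number of generators = φ(43) = 42

Generators of ℤ_43 = {1, 2, 3, 4, 5, 6, 7, 8, 9, 10, 11, 12, 13, 14, 15, 16, 17, 18, 19, 20, 21, 22, 23, 24, 25, 26, 27, 28, 29, 30, 31, 32, 33, 34, 35, 36, 37, 38, 39, 40, 41, 42}


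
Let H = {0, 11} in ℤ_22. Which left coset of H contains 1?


1 + H = {1 + h (mod 22) : h ∈ H}
1+0=1, 1+11=12

1 + H = {1, 12}


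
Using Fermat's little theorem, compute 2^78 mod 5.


Fermat's little theorem: if p is prime and gcd(a,p)=1, then a^(p-1) ≡ 1 (mod p)
p = 5 is prime, gcd(2,5) = 1
Reduce exponent: 78 mod 4 = 2
So 2^78 ≡ 2^2 (mod 5)
2^2 mod 5 = 4

2^78 ≡ 4 (mod 5)


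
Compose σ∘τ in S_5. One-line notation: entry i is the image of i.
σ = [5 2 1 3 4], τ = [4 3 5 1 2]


σ∘τ: apply τ first, then σ
1 →τ 4 →σ 3
2 →τ 3 →σ 1
3 →τ 5 →σ 4
4 →τ 1 →σ 5
5 →τ 2 →σ 2

σ∘τ = [3 1 4 5 2]


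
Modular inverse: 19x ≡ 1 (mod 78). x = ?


Use the extended Euclidean algorithm to write 1 = 19·s + 78·t; then s mod 78 is the inverse.
Euclidean algorithm:
  19 = 0·78 + 19
  78 = 4·19 + 2
  19 = 9·2 + 1
  2 = 2·1 + 0
gcd(19,78) = 1
Back-substitution gives: 19·(37) + 78·(-9) = 1
So 19⁻¹ ≡ 37 ≡ 37 (mod 78)
Check: 19 × 37 = 703 ≡ 1 (mod 78) ✓

19⁻¹ ≡ 37 (mod 78)


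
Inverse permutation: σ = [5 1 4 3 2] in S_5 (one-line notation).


To find σ⁻¹, swap domain and range:
σ(1) = 5 → σ⁻¹(5) = 1
σ(2) = 1 → σ⁻¹(1) = 2
σ(3) = 4 → σ⁻¹(4) = 3
σ(4) = 3 → σ⁻¹(3) = 4
σ(5) = 2 → σ⁻¹(2) = 5

σ⁻¹ = [2 5 4 3 1]


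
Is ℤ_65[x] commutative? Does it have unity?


ℤ_65 has zero divisors (5·13 ≡ 0), and these lift to constant zero divisors in ℤ_65[x]; so not an integral domain
Commutative: Yes
Integral domain: No
Has unity: Yes

ℤ_65[x]: Commutative=Yes, Unity=Yes


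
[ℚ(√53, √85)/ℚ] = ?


[ℚ(√53,√85):ℚ] = [ℚ(√53,√85):ℚ(√53)]·[ℚ(√53):ℚ] = 2·2 = 4

[ℚ(√53, √85)/ℚ] = 4


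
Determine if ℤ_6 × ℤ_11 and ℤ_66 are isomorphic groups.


Comparing ℤ_6 × ℤ_11 and ℤ_66:
gcd(6,11) = 1, so ℤ_6 × ℤ_11 ≅ ℤ_66 (CRT)

Yes, ℤ_6 × ℤ_11 ≅ ℤ_66


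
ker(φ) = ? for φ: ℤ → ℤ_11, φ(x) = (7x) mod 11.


Kernel = preimage of identity
ker(φ) = {x ∈ ℤ : 7x ≡ 0 (mod 11)}. gcd(7,11) = 1, so 7x ≡ 0 (mod 11) ⟺ x ≡ 0 (mod 11/1 = 11). Hence ker(φ) = 11ℤ

ker(φ) = 11ℤ


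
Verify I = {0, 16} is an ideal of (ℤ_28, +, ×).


Check ideal conditions for I = {0, 16} in ℤ_28:
(1) I is an additive subgroup? No
(2) For r ∈ ℤ_28 and a ∈ I: r·a ∈ I? No  [counterexample: r=2, a=16, r·a mod 28 = 4 ∉ I]

No, I is not an ideal of ℤ_28


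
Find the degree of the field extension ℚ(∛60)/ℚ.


∛60 has minimal polynomial x³ - 60 (irreducible over ℚ since 60 is not a perfect cube)

[ℚ(∛60)/ℚ] = 3


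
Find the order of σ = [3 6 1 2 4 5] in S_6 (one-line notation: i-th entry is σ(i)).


Cycle decomposition: (1 3) (2 6 5 4)
Cycle lengths: 2, 4
Order = lcm(2, 4) = 4

ord(σ) = 4


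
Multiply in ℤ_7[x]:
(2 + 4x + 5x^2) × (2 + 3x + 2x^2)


Expand and collect like terms; reduce coefficients mod 7:
x^0: 2·2 = 4 ≡ 4 (mod 7)
x^1: 2·3 + 4·2 = 14 ≡ 0 (mod 7)
x^2: 2·2 + 4·3 + 5·2 = 26 ≡ 5 (mod 7)
x^3: 4·2 + 5·3 = 23 ≡ 2 (mod 7)
x^4: 5·2 = 10 ≡ 3 (mod 7)
Result: 4 + 5x^2 + 2x^3 + 3x^4

f · g = 4 + 5x^2 + 2x^3 + 3x^4


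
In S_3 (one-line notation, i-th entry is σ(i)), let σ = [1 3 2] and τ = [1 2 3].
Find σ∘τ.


σ∘τ: apply τ first, then σ
1 →τ 1 →σ 1
2 →τ 2 →σ 3
3 →τ 3 →σ 2

σ∘τ = [1 3 2]


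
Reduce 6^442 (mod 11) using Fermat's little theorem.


Fermat's little theorem: if p is prime and gcd(a,p)=1, then a^(p-1) ≡ 1 (mod p)
p = 11 is prime, gcd(6,11) = 1
Reduce exponent: 442 mod 10 = 2
So 6^442 ≡ 6^2 (mod 11)
6^2 mod 11 = 3

6^442 ≡ 3 (mod 11)


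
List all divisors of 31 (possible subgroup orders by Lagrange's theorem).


Lagrange's theorem: |H| divides |G|
|G| = 31
Divisors of 31: 1, 31

Possible subgroup orders: {1, 31}


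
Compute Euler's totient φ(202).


Factor n: 202 = 2 × 101
φ(n) = n · ∏(1 - 1/p) over distinct primes p | n
φ(202) = 202 · (1 - 1/2) · (1 - 1/101) = 100

φ(202) = 100


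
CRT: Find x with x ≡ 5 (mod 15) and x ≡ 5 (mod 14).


m₁ = 15, m₂ = 14, gcd = 1, so CRT applies. M = m₁·m₂ = 210
Let M₁ = M/m₁ = 14, M₂ = M/m₂ = 15
Find y₁ ≡ M₁⁻¹ (mod m₁): 14⁻¹ ≡ 14 (mod 15)
Find y₂ ≡ M₂⁻¹ (mod m₂): 15⁻¹ ≡ 1 (mod 14)
x = a₁·M₁·y₁ + a₂·M₂·y₂ = 5·14·14 + 5·15·1 = 1055
Reduce mod 210: x ≡ 5
Check: 5 mod 15 = 5 ✓, 5 mod 14 = 5 ✓

x ≡ 5 (mod 210)


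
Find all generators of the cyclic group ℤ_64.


g generates ℤ_n iff gcd(g,n) = 1
Prime factors of 64: 2
Generators are g ∈ {1,...,63} not divisible by any of these primes.
Generators: {1, 3, 5, 7, 9, 11, 13, 15, 17, 19, 21, 23, 25, 27, 29, 31, 33, 35, 37, 39, 41, 43, 45, 47, 49, 51, 53, 55, 57, 59, 61, 63}
Number of generators = φ(64) = 32

Generators of ℤ_64 = {1, 3, 5, 7, 9, 11, 13, 15, 17, 19, 21, 23, 25, 27, 29, 31, 33, 35, 37, 39, 41, 43, 45, 47, 49, 51, 53, 55, 57, 59, 61, 63}


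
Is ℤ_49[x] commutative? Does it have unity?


ℤ_49 has zero divisors (7·7 ≡ 0), and these lift to constant zero divisors in ℤ_49[x]; so not an integral domain
Commutative: Yes
Integral domain: No
Has unity: Yes

ℤ_49[x]: Commutative=Yes, Unity=Yes


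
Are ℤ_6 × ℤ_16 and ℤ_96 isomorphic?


Comparing ℤ_6 × ℤ_16 and ℤ_96:
gcd(6,16) = 2 ≠ 1. Max element order in ℤ_6×ℤ_16 is lcm(6,16) = 48 < 96, so it has no element of order 96

No, ℤ_6 × ℤ_16 ≇ ℤ_96


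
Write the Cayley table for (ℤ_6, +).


Elements: {0, 1, 2, 3, 4, 5}
Operation: addition mod 6
Entry (a, b) = (a + b) mod 6

Cayley table:
  | 0 | 1 | 2 | 3 | 4 | 5
0 | 0 | 1 | 2 | 3 | 4 | 5
1 | 1 | 2 | 3 | 4 | 5 | 0
2 | 2 | 3 | 4 | 5 | 0 | 1
3 | 3 | 4 | 5 | 0 | 1 | 2
4 | 4 | 5 | 0 | 1 | 2 | 3
5 | 5 | 0 | 1 | 2 | 3 | 4


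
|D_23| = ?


|D_n| = 2n (n rotations and n reflections)
|D_23| = 2×23 = 46

|D_23| = 46


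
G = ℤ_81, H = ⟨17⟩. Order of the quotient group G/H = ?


|⟨17⟩| = n / gcd(17, 81) = 81 / 1 = 81
H is normal (ℤ_81 is abelian).
|G/H| = |G| / |H| = 81 / 81 = 1

|G/H| = 1


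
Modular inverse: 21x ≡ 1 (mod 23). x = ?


Use the extended Euclidean algorithm to write 1 = 21·s + 23·t; then s mod 23 is the inverse.
Euclidean algorithm:
  21 = 0·23 + 21
  23 = 1·21 + 2
  21 = 10·2 + 1
  2 = 2·1 + 0
gcd(21,23) = 1
Back-substitution gives: 21·(11) + 23·(-10) = 1
So 21⁻¹ ≡ 11 ≡ 11 (mod 23)
Check: 21 × 11 = 231 ≡ 1 (mod 23) ✓

21⁻¹ ≡ 11 (mod 23)


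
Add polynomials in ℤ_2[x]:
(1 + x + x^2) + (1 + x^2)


Add coefficients mod 2:
x^0: 1 + 1 = 0 (mod 2)
x^1: 1 + 0 = 1 (mod 2)
x^2: 1 + 1 = 0 (mod 2)
Result: x

f + g = x


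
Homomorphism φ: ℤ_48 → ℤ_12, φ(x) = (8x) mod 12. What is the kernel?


Kernel = preimage of identity
ker(φ) = {x ∈ ℤ_48 : 8x ≡ 0 (mod 12)}. Since 12 | 48, φ is well-defined. The kernel is the cyclic subgroup ⟨3⟩ of ℤ_48 (order 16), i.e. {0, 3, 6, 9, 12, 15, 18, 21, 24, 27, 30, 33, 36, 39, 42, 45}

ker(φ) = {0, 3, 6, 9, 12, 15, 18, 21, 24, 27, 30, 33, 36, 39, 42, 45}


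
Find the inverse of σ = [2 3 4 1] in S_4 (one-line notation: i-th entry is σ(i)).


To find σ⁻¹, swap domain and range:
σ(1) = 2 → σ⁻¹(2) = 1
σ(2) = 3 → σ⁻¹(3) = 2
σ(3) = 4 → σ⁻¹(4) = 3
σ(4) = 1 → σ⁻¹(1) = 4

σ⁻¹ = [4 1 2 3]


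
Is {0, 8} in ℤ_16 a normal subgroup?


H = {0, 8} in ℤ_16
ℤ_16 is abelian; every subgroup of an abelian group is normal

Yes, normal subgroup


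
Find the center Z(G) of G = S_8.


Z(G) = {g ∈ G | gx = xg for all x ∈ G}
S_n is non-abelian for n ≥ 3; Z(S_8) is trivial

Z(S_8) = {e}


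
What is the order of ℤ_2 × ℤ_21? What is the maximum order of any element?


|ℤ_2 × ℤ_21| = 2 × 21 = 42
Max element order = lcm(2,21) = 42
Cyclic? Yes (gcd=1)

|ℤ_2×ℤ_21| = 42, max element order = 42


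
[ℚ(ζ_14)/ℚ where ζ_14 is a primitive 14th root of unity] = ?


[ℚ(ζ_n):ℚ] = deg Φ_n(x) = φ(n). Here φ(14) = 6

[ℚ(ζ_14)/ℚ where ζ_14 is a primitive 14th root of unity] = 6


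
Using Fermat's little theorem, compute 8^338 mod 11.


Fermat's little theorem: if p is prime and gcd(a,p)=1, then a^(p-1) ≡ 1 (mod p)
p = 11 is prime, gcd(8,11) = 1
Reduce exponent: 338 mod 10 = 8
So 8^338 ≡ 8^8 (mod 11)
8^8 mod 11 = 5

8^338 ≡ 5 (mod 11)


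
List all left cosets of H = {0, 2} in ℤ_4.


H = {0, 2}, |H| = 2
Number of cosets = |G|/|H| = 4/2 = 2
0 + H = {0, 2}
1 + H = {1, 3}

Cosets: 0+H={0,2}; 1+H={1,3}


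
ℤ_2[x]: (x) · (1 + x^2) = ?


Expand and collect like terms; reduce coefficients mod 2:
x^0: 0·1 = 0 ≡ 0 (mod 2)
x^1: 0·0 + 1·1 = 1 ≡ 1 (mod 2)
x^2: 0·1 + 1·0 = 0 ≡ 0 (mod 2)
x^3: 1·1 = 1 ≡ 1 (mod 2)
Result: x + x^3

f · g = x + x^3


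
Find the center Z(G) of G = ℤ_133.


Z(G) = {g ∈ G | gx = xg for all x ∈ G}
ℤ_133 is abelian, so Z(G) = G

Z(ℤ_133) = ℤ_133


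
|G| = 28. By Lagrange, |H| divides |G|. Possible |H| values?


Lagrange's theorem: |H| divides |G|
|G| = 28
Divisors of 28: 1, 2, 4, 7, 14, 28

Possible subgroup orders: {1, 2, 4, 7, 14, 28}


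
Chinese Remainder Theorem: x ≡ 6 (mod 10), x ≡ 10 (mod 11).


m₁ = 10, m₂ = 11, gcd = 1, so CRT applies. M = m₁·m₂ = 110
Let M₁ = M/m₁ = 11, M₂ = M/m₂ = 10
Find y₁ ≡ M₁⁻¹ (mod m₁): 11⁻¹ ≡ 1 (mod 10)
Find y₂ ≡ M₂⁻¹ (mod m₂): 10⁻¹ ≡ 10 (mod 11)
x = a₁·M₁·y₁ + a₂·M₂·y₂ = 6·11·1 + 10·10·10 = 1066
Reduce mod 110: x ≡ 76
Check: 76 mod 10 = 6 ✓, 76 mod 11 = 10 ✓

x ≡ 76 (mod 110)


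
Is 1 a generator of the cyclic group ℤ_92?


g generates ℤ_n iff gcd(g, n) = 1
gcd(1, 92) = 1
Since gcd = 1, 1 is a generator.

Yes, 1 generates ℤ_92


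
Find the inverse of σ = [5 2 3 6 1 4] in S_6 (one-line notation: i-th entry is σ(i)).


To find σ⁻¹, swap domain and range:
σ(1) = 5 → σ⁻¹(5) = 1
σ(2) = 2 → σ⁻¹(2) = 2
σ(3) = 3 → σ⁻¹(3) = 3
σ(4) = 6 → σ⁻¹(6) = 4
σ(5) = 1 → σ⁻¹(1) = 5
σ(6) = 4 → σ⁻¹(4) = 6

σ⁻¹ = [5 2 3 6 1 4]


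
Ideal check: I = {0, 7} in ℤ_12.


Check ideal conditions for I = {0, 7} in ℤ_12:
(1) I is an additive subgroup? No
(2) For r ∈ ℤ_12 and a ∈ I: r·a ∈ I? No  [counterexample: r=2, a=7, r·a mod 12 = 2 ∉ I]

No, I is not an ideal of ℤ_12


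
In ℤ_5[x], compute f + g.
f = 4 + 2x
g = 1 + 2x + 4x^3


Add coefficients mod 5:
x^0: 4 + 1 = 0 (mod 5)
x^1: 2 + 2 = 4 (mod 5)
x^2: 0 + 0 = 0 (mod 5)
x^3: 0 + 4 = 4 (mod 5)
Result: 4x + 4x^3

f + g = 4x + 4x^3


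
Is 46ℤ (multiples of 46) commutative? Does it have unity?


46ℤ is a commutative ring under +,× but has no multiplicative identity (1 ∉ 46ℤ); it has no zero divisors, but without unity it is not an integral domain
Commutative: Yes
Integral domain: No
Has unity: No

46ℤ (multiples of 46): Commutative=Yes, Unity=No


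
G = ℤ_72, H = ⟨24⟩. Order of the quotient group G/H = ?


|⟨24⟩| = n / gcd(24, 72) = 72 / 24 = 3
H is normal (ℤ_72 is abelian).
|G/H| = |G| / |H| = 72 / 3 = 24

|G/H| = 24


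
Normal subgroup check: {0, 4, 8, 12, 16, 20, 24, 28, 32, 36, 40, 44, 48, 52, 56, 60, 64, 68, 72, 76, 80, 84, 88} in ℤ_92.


H = {0, 4, 8, 12, 16, 20, 24, 28, 32, 36, 40, 44, 48, 52, 56, 60, 64, 68, 72, 76, 80, 84, 88} in ℤ_92
ℤ_92 is abelian; every subgroup of an abelian group is normal

Yes, normal subgroup


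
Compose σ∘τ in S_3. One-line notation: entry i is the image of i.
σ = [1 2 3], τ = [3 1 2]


σ∘τ: apply τ first, then σ
1 →τ 3 →σ 3
2 →τ 1 →σ 1
3 →τ 2 →σ 2

σ∘τ = [3 1 2]


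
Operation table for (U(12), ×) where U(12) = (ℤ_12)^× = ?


Elements: {1, 5, 7, 11}
Operation: multiplication mod 12
Entry (a, b) = (a × b) mod 12

Cayley table:
   |  1 |  5 |  7 | 11
 1 |  1 |  5 |  7 | 11
 5 |  5 |  1 | 11 |  7
 7 |  7 | 11 |  1 |  5
11 | 11 |  7 |  5 |  1


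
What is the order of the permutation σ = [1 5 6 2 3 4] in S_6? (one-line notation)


Cycle decomposition: (2 5 3 6 4)
Cycle lengths: 5
Order = lcm(5) = 5

ord(σ) = 5


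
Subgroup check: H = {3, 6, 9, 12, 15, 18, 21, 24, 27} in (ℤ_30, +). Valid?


Subgroup test for H = {3, 6, 9, 12, 15, 18, 21, 24, 27} in (ℤ_30, +):
(1) 0 ∈ H? No
(2) Closure: for all a,b ∈ H, (a+b) mod 30 ∈ H? No  [counterexample: 3 + 27 = 0 ∉ H]
(3) Inverses: for all a ∈ H, -a mod 30 ∈ H? Yes

No, H is not a subgroup of ℤ_30


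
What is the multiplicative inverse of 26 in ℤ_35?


Use the extended Euclidean algorithm to write 1 = 26·s + 35·t; then s mod 35 is the inverse.
Euclidean algorithm:
  26 = 0·35 + 26
  35 = 1·26 + 9
  26 = 2·9 + 8
  9 = 1·8 + 1
  8 = 8·1 + 0
gcd(26,35) = 1
Back-substitution gives: 26·(-4) + 35·(3) = 1
So 26⁻¹ ≡ -4 ≡ 31 (mod 35)
Check: 26 × 31 = 806 ≡ 1 (mod 35) ✓

26⁻¹ ≡ 31 (mod 35)


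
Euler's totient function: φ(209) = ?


Factor n: 209 = 11 × 19
φ(n) = n · ∏(1 - 1/p) over distinct primes p | n
φ(209) = 209 · (1 - 1/11) · (1 - 1/19) = 180

φ(209) = 180


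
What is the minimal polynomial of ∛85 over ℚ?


∛85 satisfies x³ - 85 = 0, irreducible over ℚ (no rational root; 85 is not a perfect cube)

Minimal polynomial: x³ - 85


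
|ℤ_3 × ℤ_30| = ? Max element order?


|ℤ_3 × ℤ_30| = 3 × 30 = 90
Max element order = lcm(3,30) = 30
Cyclic? No (gcd=3)

|ℤ_3×ℤ_30| = 90, max element order = 30


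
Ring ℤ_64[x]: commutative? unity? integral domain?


ℤ_64 has zero divisors (2·32 ≡ 0), and these lift to constant zero divisors in ℤ_64[x]; so not an integral domain
Commutative: Yes
Integral domain: No
Has unity: Yes

ℤ_64[x]: Commutative=Yes, Unity=Yes


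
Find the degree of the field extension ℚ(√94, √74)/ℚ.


[ℚ(√94,√74):ℚ] = [ℚ(√94,√74):ℚ(√94)]·[ℚ(√94):ℚ] = 2·2 = 4

[ℚ(√94, √74)/ℚ] = 4


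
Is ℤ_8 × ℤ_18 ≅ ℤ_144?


Comparing ℤ_8 × ℤ_18 and ℤ_144:
gcd(8,18) = 2 ≠ 1. Max element order in ℤ_8×ℤ_18 is lcm(8,18) = 72 < 144, so it has no element of order 144

No, ℤ_8 × ℤ_18 ≇ ℤ_144


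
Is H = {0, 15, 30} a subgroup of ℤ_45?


Subgroup test for H = {0, 15, 30} in (ℤ_45, +):
(1) 0 ∈ H? Yes
(2) Closure: for all a,b ∈ H, (a+b) mod 45 ∈ H? Yes
(3) Inverses: for all a ∈ H, -a mod 45 ∈ H? Yes

Yes, H is a subgroup of ℤ_45


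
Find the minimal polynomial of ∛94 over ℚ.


∛94 satisfies x³ - 94 = 0, irreducible over ℚ (no rational root; 94 is not a perfect cube)

Minimal polynomial: x³ - 94


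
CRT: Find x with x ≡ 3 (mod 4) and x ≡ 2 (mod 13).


m₁ = 4, m₂ = 13, gcd = 1, so CRT applies. M = m₁·m₂ = 52
Let M₁ = M/m₁ = 13, M₂ = M/m₂ = 4
Find y₁ ≡ M₁⁻¹ (mod m₁): 13⁻¹ ≡ 1 (mod 4)
Find y₂ ≡ M₂⁻¹ (mod m₂): 4⁻¹ ≡ 10 (mod 13)
x = a₁·M₁·y₁ + a₂·M₂·y₂ = 3·13·1 + 2·4·10 = 119
Reduce mod 52: x ≡ 15
Check: 15 mod 4 = 3 ✓, 15 mod 13 = 2 ✓

x ≡ 15 (mod 52)


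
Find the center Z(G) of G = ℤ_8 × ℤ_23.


Z(G) = {g ∈ G | gx = xg for all x ∈ G}
Direct product of abelian groups is abelian, so Z(G) = G

Z(ℤ_8 × ℤ_23) = ℤ_8 × ℤ_23


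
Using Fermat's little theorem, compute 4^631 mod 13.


Fermat's little theorem: if p is prime and gcd(a,p)=1, then a^(p-1) ≡ 1 (mod p)
p = 13 is prime, gcd(4,13) = 1
Reduce exponent: 631 mod 12 = 7
So 4^631 ≡ 4^7 (mod 13)
4^7 mod 13 = 4

4^631 ≡ 4 (mod 13)


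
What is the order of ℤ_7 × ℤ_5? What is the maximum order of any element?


|ℤ_7 × ℤ_5| = 7 × 5 = 35
Max element order = lcm(7,5) = 35
Cyclic? Yes (gcd=1)

|ℤ_7×ℤ_5| = 35, max element order = 35


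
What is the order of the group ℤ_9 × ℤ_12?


|A × B| = |A| · |B|
|ℤ_9 × ℤ_12| = 9 × 12 = 108

|ℤ_9 × ℤ_12| = 108


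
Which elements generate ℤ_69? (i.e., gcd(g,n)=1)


g generates ℤ_n iff gcd(g,n) = 1
Prime factors of 69: 3, 23
Generators are g ∈ {1,...,68} not divisible by any of these primes.
Generators: {1, 2, 4, 5, 7, 8, 10, 11, 13, 14, 16, 17, 19, 20, 22, 25, 26, 28, 29, 31, 32, 34, 35, 37, 38, 40, 41, 43, 44, 47, 49, 50, 52, 53, 55, 56, 58, 59, 61, 62, 64, 65, 67, 68}
Number of generators = φ(69) = 44

Generators of ℤ_69 = {1, 2, 4, 5, 7, 8, 10, 11, 13, 14, 16, 17, 19, 20, 22, 25, 26, 28, 29, 31, 32, 34, 35, 37, 38, 40, 41, 43, 44, 47, 49, 50, 52, 53, 55, 56, 58, 59, 61, 62, 64, 65, 67, 68}


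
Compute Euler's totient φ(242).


Factor n: 242 = 2 × 11^2
φ(n) = n · ∏(1 - 1/p) over distinct primes p | n
φ(242) = 242 · (1 - 1/2) · (1 - 1/11) = 110

φ(242) = 110


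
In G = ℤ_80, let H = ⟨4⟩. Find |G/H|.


|⟨4⟩| = n / gcd(4, 80) = 80 / 4 = 20
H is normal (ℤ_80 is abelian).
|G/H| = |G| / |H| = 80 / 20 = 4

|G/H| = 4


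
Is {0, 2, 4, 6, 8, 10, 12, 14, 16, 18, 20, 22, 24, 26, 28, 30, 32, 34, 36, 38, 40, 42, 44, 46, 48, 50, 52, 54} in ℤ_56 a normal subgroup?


H = {0, 2, 4, 6, 8, 10, 12, 14, 16, 18, 20, 22, 24, 26, 28, 30, 32, 34, 36, 38, 40, 42, 44, 46, 48, 50, 52, 54} in ℤ_56
ℤ_56 is abelian; every subgroup of an abelian group is normal

Yes, normal subgroup


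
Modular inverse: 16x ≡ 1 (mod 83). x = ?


Use the extended Euclidean algorithm to write 1 = 16·s + 83·t; then s mod 83 is the inverse.
Euclidean algorithm:
  16 = 0·83 + 16
  83 = 5·16 + 3
  16 = 5·3 + 1
  3 = 3·1 + 0
gcd(16,83) = 1
Back-substitution gives: 16·(26) + 83·(-5) = 1
So 16⁻¹ ≡ 26 ≡ 26 (mod 83)
Check: 16 × 26 = 416 ≡ 1 (mod 83) ✓

16⁻¹ ≡ 26 (mod 83)


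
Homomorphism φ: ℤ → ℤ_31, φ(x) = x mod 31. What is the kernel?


Kernel = preimage of identity
ker(φ) = {x ∈ ℤ : x ≡ 0 (mod 31)} = 31ℤ = {0, ±31, ±62, ...}

ker(φ) = 31ℤ


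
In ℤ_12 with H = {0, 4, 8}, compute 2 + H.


2 + H = {2 + h (mod 12) : h ∈ H}
2+0=2, 2+4=6, 2+8=10

2 + H = {2, 6, 10}


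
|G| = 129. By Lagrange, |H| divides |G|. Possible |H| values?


Lagrange's theorem: |H| divides |G|
|G| = 129
Divisors of 129: 1, 3, 43, 129

Possible subgroup orders: {1, 3, 43, 129}


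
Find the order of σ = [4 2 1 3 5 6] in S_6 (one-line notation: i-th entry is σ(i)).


Cycle decomposition: (1 4 3)
Cycle lengths: 3
Order = lcm(3) = 3

ord(σ) = 3


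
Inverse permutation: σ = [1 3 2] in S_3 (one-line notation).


To find σ⁻¹, swap domain and range:
σ(1) = 1 → σ⁻¹(1) = 1
σ(2) = 3 → σ⁻¹(3) = 2
σ(3) = 2 → σ⁻¹(2) = 3

σ⁻¹ = [1 3 2]


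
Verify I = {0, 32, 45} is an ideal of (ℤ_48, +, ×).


Check ideal conditions for I = {0, 32, 45} in ℤ_48:
(1) I is an additive subgroup? No
(2) For r ∈ ℤ_48 and a ∈ I: r·a ∈ I? No  [counterexample: r=2, a=32, r·a mod 48 = 16 ∉ I]

No, I is not an ideal of ℤ_48


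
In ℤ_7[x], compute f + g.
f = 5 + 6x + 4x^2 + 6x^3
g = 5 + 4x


Add coefficients mod 7:
x^0: 5 + 5 = 3 (mod 7)
x^1: 6 + 4 = 3 (mod 7)
x^2: 4 + 0 = 4 (mod 7)
x^3: 6 + 0 = 6 (mod 7)
Result: 3 + 3x + 4x^2 + 6x^3

f + g = 3 + 3x + 4x^2 + 6x^3


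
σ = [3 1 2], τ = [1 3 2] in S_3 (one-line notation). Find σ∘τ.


σ∘τ: apply τ first, then σ
1 →τ 1 →σ 3
2 →τ 3 →σ 2
3 →τ 2 →σ 1

σ∘τ = [3 2 1]


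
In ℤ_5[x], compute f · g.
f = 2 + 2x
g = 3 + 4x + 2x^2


Expand and collect like terms; reduce coefficients mod 5:
x^0: 2·3 = 6 ≡ 1 (mod 5)
x^1: 2·4 + 2·3 = 14 ≡ 4 (mod 5)
x^2: 2·2 + 2·4 = 12 ≡ 2 (mod 5)
x^3: 2·2 = 4 ≡ 4 (mod 5)
Result: 1 + 4x + 2x^2 + 4x^3

f · g = 1 + 4x + 2x^2 + 4x^3


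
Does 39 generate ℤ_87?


g generates ℤ_n iff gcd(g, n) = 1
gcd(39, 87) = 3
Since gcd = 3 ≠ 1, ⟨39⟩ has order 29 < 87, so 39 is not a generator.

No, 39 does not generate ℤ_87


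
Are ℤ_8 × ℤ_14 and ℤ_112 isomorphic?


Comparing ℤ_8 × ℤ_14 and ℤ_112:
gcd(8,14) = 2 ≠ 1. Max element order in ℤ_8×ℤ_14 is lcm(8,14) = 56 < 112, so it has no element of order 112

No, ℤ_8 × ℤ_14 ≇ ℤ_112


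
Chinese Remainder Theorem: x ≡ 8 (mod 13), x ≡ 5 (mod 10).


m₁ = 13, m₂ = 10, gcd = 1, so CRT applies. M = m₁·m₂ = 130
Let M₁ = M/m₁ = 10, M₂ = M/m₂ = 13
Find y₁ ≡ M₁⁻¹ (mod m₁): 10⁻¹ ≡ 4 (mod 13)
Find y₂ ≡ M₂⁻¹ (mod m₂): 13⁻¹ ≡ 7 (mod 10)
x = a₁·M₁·y₁ + a₂·M₂·y₂ = 8·10·4 + 5·13·7 = 775
Reduce mod 130: x ≡ 125
Check: 125 mod 13 = 8 ✓, 125 mod 10 = 5 ✓

x ≡ 125 (mod 130)


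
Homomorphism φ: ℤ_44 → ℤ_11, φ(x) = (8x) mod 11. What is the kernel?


Kernel = preimage of identity
ker(φ) = {x ∈ ℤ_44 : 8x ≡ 0 (mod 11)}. Since 11 | 44, φ is well-defined. The kernel is the cyclic subgroup ⟨11⟩ of ℤ_44 (order 4), i.e. {0, 11, 22, 33}

ker(φ) = {0, 11, 22, 33}


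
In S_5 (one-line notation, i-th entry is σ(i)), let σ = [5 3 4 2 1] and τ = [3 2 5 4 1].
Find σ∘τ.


σ∘τ: apply τ first, then σ
1 →τ 3 →σ 4
2 →τ 2 →σ 3
3 →τ 5 →σ 1
4 →τ 4 →σ 2
5 →τ 1 →σ 5

σ∘τ = [4 3 1 2 5]


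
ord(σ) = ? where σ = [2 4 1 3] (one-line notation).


Cycle decomposition: (1 2 4 3)
Cycle lengths: 4
Order = lcm(4) = 4

ord(σ) = 4


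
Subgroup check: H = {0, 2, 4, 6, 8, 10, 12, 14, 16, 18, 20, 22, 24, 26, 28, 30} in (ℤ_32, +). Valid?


Subgroup test for H = {0, 2, 4, 6, 8, 10, 12, 14, 16, 18, 20, 22, 24, 26, 28, 30} in (ℤ_32, +):
(1) 0 ∈ H? Yes
(2) Closure: for all a,b ∈ H, (a+b) mod 32 ∈ H? Yes
(3) Inverses: for all a ∈ H, -a mod 32 ∈ H? Yes

Yes, H is a subgroup of ℤ_32


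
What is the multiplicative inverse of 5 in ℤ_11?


Use the extended Euclidean algorithm to write 1 = 5·s + 11·t; then s mod 11 is the inverse.
Euclidean algorithm:
  5 = 0·11 + 5
  11 = 2·5 + 1
  5 = 5·1 + 0
gcd(5,11) = 1
Back-substitution gives: 5·(-2) + 11·(1) = 1
So 5⁻¹ ≡ -2 ≡ 9 (mod 11)
Check: 5 × 9 = 45 ≡ 1 (mod 11) ✓

5⁻¹ ≡ 9 (mod 11)


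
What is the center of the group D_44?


Z(G) = {g ∈ G | gx = xg for all x ∈ G}
For even n, Z(D_n) = {e, r^(n/2)}: the 180° rotation r^22 commutes with every reflection and rotation

Z(D_44) = {e, r^22}


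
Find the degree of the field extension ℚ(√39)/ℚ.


√39 has minimal polynomial x² - 39 (irreducible over ℚ since 39 is squarefree)

[ℚ(√39)/ℚ] = 2


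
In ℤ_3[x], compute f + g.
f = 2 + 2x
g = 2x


Add coefficients mod 3:
x^0: 2 + 0 = 2 (mod 3)
x^1: 2 + 2 = 1 (mod 3)
Result: 2 + x

f + g = 2 + x


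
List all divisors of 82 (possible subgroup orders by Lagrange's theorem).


Lagrange's theorem: |H| divides |G|
|G| = 82
Divisors of 82: 1, 2, 41, 82

Possible subgroup orders: {1, 2, 41, 82}


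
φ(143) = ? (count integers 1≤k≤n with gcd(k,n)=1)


Factor n: 143 = 11 × 13
φ(n) = n · ∏(1 - 1/p) over distinct primes p | n
φ(143) = 143 · (1 - 1/11) · (1 - 1/13) = 120

φ(143) = 120


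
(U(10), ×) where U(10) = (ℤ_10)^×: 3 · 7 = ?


Operation: multiplication mod 10
3 · 7 = (a × b) mod 10 with a = 3, b = 7

3 · 7 = 1


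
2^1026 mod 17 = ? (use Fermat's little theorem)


Fermat's little theorem: if p is prime and gcd(a,p)=1, then a^(p-1) ≡ 1 (mod p)
p = 17 is prime, gcd(2,17) = 1
Reduce exponent: 1026 mod 16 = 2
So 2^1026 ≡ 2^2 (mod 17)
2^2 mod 17 = 4

2^1026 ≡ 4 (mod 17)


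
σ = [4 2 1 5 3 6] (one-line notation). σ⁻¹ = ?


To find σ⁻¹, swap domain and range:
σ(1) = 4 → σ⁻¹(4) = 1
σ(2) = 2 → σ⁻¹(2) = 2
σ(3) = 1 → σ⁻¹(1) = 3
σ(4) = 5 → σ⁻¹(5) = 4
σ(5) = 3 → σ⁻¹(3) = 5
σ(6) = 6 → σ⁻¹(6) = 6

σ⁻¹ = [3 2 5 1 4 6]


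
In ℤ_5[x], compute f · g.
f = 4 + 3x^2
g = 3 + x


Expand and collect like terms; reduce coefficients mod 5:
x^0: 4·3 = 12 ≡ 2 (mod 5)
x^1: 4·1 + 0·3 = 4 ≡ 4 (mod 5)
x^2: 0·1 + 3·3 = 9 ≡ 4 (mod 5)
x^3: 3·1 = 3 ≡ 3 (mod 5)
Result: 2 + 4x + 4x^2 + 3x^3

f · g = 2 + 4x + 4x^2 + 3x^3


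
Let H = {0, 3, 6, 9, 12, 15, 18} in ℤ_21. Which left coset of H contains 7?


7 + H = {7 + h (mod 21) : h ∈ H}
7+0=7, 7+3=10, 7+6=13, 7+9=16, 7+12=19, 7+15=1, 7+18=4
7 + H = {1, 4, 7, 10, 13, 16, 19} = 1 + H

7 + H = {1, 4, 7, 10, 13, 16, 19}


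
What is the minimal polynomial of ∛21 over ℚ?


∛21 satisfies x³ - 21 = 0, irreducible over ℚ (no rational root; 21 is not a perfect cube)

Minimal polynomial: x³ - 21


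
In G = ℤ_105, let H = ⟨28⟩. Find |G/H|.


|⟨28⟩| = n / gcd(28, 105) = 105 / 7 = 15
H is normal (ℤ_105 is abelian).
|G/H| = |G| / |H| = 105 / 15 = 7

|G/H| = 7


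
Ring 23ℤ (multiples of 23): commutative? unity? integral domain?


23ℤ is a commutative ring under +,× but has no multiplicative identity (1 ∉ 23ℤ); it has no zero divisors, but without unity it is not an integral domain
Commutative: Yes
Integral domain: No
Has unity: No

23ℤ (multiples of 23): Commutative=Yes, Unity=No


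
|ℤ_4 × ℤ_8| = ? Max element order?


|ℤ_4 × ℤ_8| = 4 × 8 = 32
Max element order = lcm(4,8) = 8
Cyclic? No (gcd=4)

|ℤ_4×ℤ_8| = 32, max element order = 8


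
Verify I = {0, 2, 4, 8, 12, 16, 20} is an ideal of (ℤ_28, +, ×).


Check ideal conditions for I = {0, 2, 4, 8, 12, 16, 20} in ℤ_28:
(1) I is an additive subgroup? No
(2) For r ∈ ℤ_28 and a ∈ I: r·a ∈ I? No  [counterexample: r=2, a=12, r·a mod 28 = 24 ∉ I]

No, I is not an ideal of ℤ_28


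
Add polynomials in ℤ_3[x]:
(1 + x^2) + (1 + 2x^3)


Add coefficients mod 3:
x^0: 1 + 1 = 2 (mod 3)
x^1: 0 + 0 = 0 (mod 3)
x^2: 1 + 0 = 1 (mod 3)
x^3: 0 + 2 = 2 (mod 3)
Result: 2 + x^2 + 2x^3

f + g = 2 + x^2 + 2x^3


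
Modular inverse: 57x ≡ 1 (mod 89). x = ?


Use the extended Euclidean algorithm to write 1 = 57·s + 89·t; then s mod 89 is the inverse.
Euclidean algorithm:
  57 = 0·89 + 57
  89 = 1·57 + 32
  57 = 1·32 + 25
  32 = 1·25 + 7
  25 = 3·7 + 4
  7 = 1·4 + 3
  4 = 1·3 + 1
  3 = 3·1 + 0
gcd(57,89) = 1
Back-substitution gives: 57·(25) + 89·(-16) = 1
So 57⁻¹ ≡ 25 ≡ 25 (mod 89)
Check: 57 × 25 = 1425 ≡ 1 (mod 89) ✓

57⁻¹ ≡ 25 (mod 89)


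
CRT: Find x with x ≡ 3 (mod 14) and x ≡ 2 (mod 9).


m₁ = 14, m₂ = 9, gcd = 1, so CRT applies. M = m₁·m₂ = 126
Let M₁ = M/m₁ = 9, M₂ = M/m₂ = 14
Find y₁ ≡ M₁⁻¹ (mod m₁): 9⁻¹ ≡ 11 (mod 14)
Find y₂ ≡ M₂⁻¹ (mod m₂): 14⁻¹ ≡ 2 (mod 9)
x = a₁·M₁·y₁ + a₂·M₂·y₂ = 3·9·11 + 2·14·2 = 353
Reduce mod 126: x ≡ 101
Check: 101 mod 14 = 3 ✓, 101 mod 9 = 2 ✓

x ≡ 101 (mod 126)


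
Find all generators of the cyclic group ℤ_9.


g generates ℤ_n iff gcd(g,n) = 1
Checking each g ∈ {1,...,8}:
gcd(1,9) = 1
gcd(2,9) = 1
gcd(3,9) = 3
gcd(4,9) = 1
gcd(5,9) = 1
gcd(6,9) = 3
gcd(7,9) = 1
gcd(8,9) = 1
Generators: {1, 2, 4, 5, 7, 8}
Number of generators = φ(9) = 6

Generators of ℤ_9 = {1, 2, 4, 5, 7, 8}


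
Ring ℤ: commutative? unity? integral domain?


integers form a commutative ring with unity 1; no zero divisors
Commutative: Yes
Integral domain: Yes
Has unity: Yes

ℤ: Commutative=Yes, Unity=Yes


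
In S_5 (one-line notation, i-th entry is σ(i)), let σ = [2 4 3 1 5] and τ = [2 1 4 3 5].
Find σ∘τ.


σ∘τ: apply τ first, then σ
1 →τ 2 →σ 4
2 →τ 1 →σ 2
3 →τ 4 →σ 1
4 →τ 3 →σ 3
5 →τ 5 →σ 5

σ∘τ = [4 2 1 3 5]


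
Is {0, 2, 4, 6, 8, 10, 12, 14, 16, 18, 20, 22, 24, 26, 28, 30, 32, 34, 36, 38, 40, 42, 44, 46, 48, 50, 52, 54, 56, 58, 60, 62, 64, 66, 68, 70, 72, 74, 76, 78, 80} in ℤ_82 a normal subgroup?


H = {0, 2, 4, 6, 8, 10, 12, 14, 16, 18, 20, 22, 24, 26, 28, 30, 32, 34, 36, 38, 40, 42, 44, 46, 48, 50, 52, 54, 56, 58, 60, 62, 64, 66, 68, 70, 72, 74, 76, 78, 80} in ℤ_82
ℤ_82 is abelian; every subgroup of an abelian group is normal

Yes, normal subgroup


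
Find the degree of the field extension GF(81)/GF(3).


GF(81) = GF(3^4), so the extension degree is 4

[GF(81)/GF(3)] = 4


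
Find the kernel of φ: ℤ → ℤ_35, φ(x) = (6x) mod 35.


Kernel = preimage of identity
ker(φ) = {x ∈ ℤ : 6x ≡ 0 (mod 35)}. gcd(6,35) = 1, so 6x ≡ 0 (mod 35) ⟺ x ≡ 0 (mod 35/1 = 35). Hence ker(φ) = 35ℤ

ker(φ) = 35ℤ


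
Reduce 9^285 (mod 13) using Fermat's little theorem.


Fermat's little theorem: if p is prime and gcd(a,p)=1, then a^(p-1) ≡ 1 (mod p)
p = 13 is prime, gcd(9,13) = 1
Reduce exponent: 285 mod 12 = 9
So 9^285 ≡ 9^9 (mod 13)
9^9 mod 13 = 1

9^285 ≡ 1 (mod 13)


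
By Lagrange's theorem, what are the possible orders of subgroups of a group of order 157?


Lagrange's theorem: |H| divides |G|
|G| = 157
Divisors of 157: 1, 157

Possible subgroup orders: {1, 157}


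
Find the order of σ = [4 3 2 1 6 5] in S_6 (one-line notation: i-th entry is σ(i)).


Cycle decomposition: (1 4) (2 3) (5 6)
Cycle lengths: 2, 2, 2
Order = lcm(2, 2, 2) = 2

ord(σ) = 2


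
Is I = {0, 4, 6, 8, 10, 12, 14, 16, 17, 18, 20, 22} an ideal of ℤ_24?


Check ideal conditions for I = {0, 4, 6, 8, 10, 12, 14, 16, 17, 18, 20, 22} in ℤ_24:
(1) I is an additive subgroup? No
(2) For r ∈ ℤ_24 and a ∈ I: r·a ∈ I? No  [counterexample: r=3, a=17, r·a mod 24 = 3 ∉ I]

No, I is not an ideal of ℤ_24


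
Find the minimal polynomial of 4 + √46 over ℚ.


Let α = 4 + √46. Then α - 4 = √46, so (α - 4)² = 46, giving α² - 8α - 30 = 0. Degree 2 and α ∉ ℚ, so this is the minimal polynomial.

Minimal polynomial: x² - 8x - 30


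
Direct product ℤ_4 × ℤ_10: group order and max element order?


|ℤ_4 × ℤ_10| = 4 × 10 = 40
Max element order = lcm(4,10) = 20
Cyclic? No (gcd=2)

|ℤ_4×ℤ_10| = 40, max element order = 20


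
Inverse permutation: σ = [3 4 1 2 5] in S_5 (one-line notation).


To find σ⁻¹, swap domain and range:
σ(1) = 3 → σ⁻¹(3) = 1
σ(2) = 4 → σ⁻¹(4) = 2
σ(3) = 1 → σ⁻¹(1) = 3
σ(4) = 2 → σ⁻¹(2) = 4
σ(5) = 5 → σ⁻¹(5) = 5

σ⁻¹ = [3 4 1 2 5]


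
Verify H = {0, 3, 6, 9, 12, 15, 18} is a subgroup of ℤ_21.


Subgroup test for H = {0, 3, 6, 9, 12, 15, 18} in (ℤ_21, +):
(1) 0 ∈ H? Yes
(2) Closure: for all a,b ∈ H, (a+b) mod 21 ∈ H? Yes
(3) Inverses: for all a ∈ H, -a mod 21 ∈ H? Yes

Yes, H is a subgroup of ℤ_21


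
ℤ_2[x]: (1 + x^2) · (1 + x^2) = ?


Expand and collect like terms; reduce coefficients mod 2:
x^0: 1·1 = 1 ≡ 1 (mod 2)
x^1: 1·0 + 0·1 = 0 ≡ 0 (mod 2)
x^2: 1·1 + 0·0 + 1·1 = 2 ≡ 0 (mod 2)
x^3: 0·1 + 1·0 = 0 ≡ 0 (mod 2)
x^4: 1·1 = 1 ≡ 1 (mod 2)
Result: 1 + x^4

f · g = 1 + x^4


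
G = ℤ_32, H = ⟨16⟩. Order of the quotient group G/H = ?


|⟨16⟩| = n / gcd(16, 32) = 32 / 16 = 2
H is normal (ℤ_32 is abelian).
|G/H| = |G| / |H| = 32 / 2 = 16

|G/H| = 16


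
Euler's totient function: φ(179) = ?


Factor n: 179 = 179
φ(n) = n · ∏(1 - 1/p) over distinct primes p | n
φ(179) = 179 · (1 - 1/179) = 178

φ(179) = 178


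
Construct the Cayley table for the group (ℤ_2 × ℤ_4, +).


Elements: {(0,0), (0,1), (0,2), (0,3), (1,0), (1,1), (1,2), (1,3)}
Operation: componentwise addition mod (2, 4)
Entry (a, b) = ((a₁+b₁) mod 2, (a₂+b₂) mod 4)

Cayley table:
      | (0,0) | (0,1) | (0,2) | (0,3) | (1,0) | (1,1) | (1,2) | (1,3)
(0,0) | (0,0) | (0,1) | (0,2) | (0,3) | (1,0) | (1,1) | (1,2) | (1,3)
(0,1) | (0,1) | (0,2) | (0,3) | (0,0) | (1,1) | (1,2) | (1,3) | (1,0)
(0,2) | (0,2) | (0,3) | (0,0) | (0,1) | (1,2) | (1,3) | (1,0) | (1,1)
(0,3) | (0,3) | (0,0) | (0,1) | (0,2) | (1,3) | (1,0) | (1,1) | (1,2)
(1,0) | (1,0) | (1,1) | (1,2) | (1,3) | (0,0) | (0,1) | (0,2) | (0,3)
(1,1) | (1,1) | (1,2) | (1,3) | (1,0) | (0,1) | (0,2) | (0,3) | (0,0)
(1,2) | (1,2) | (1,3) | (1,0) | (1,1) | (0,2) | (0,3) | (0,0) | (0,1)
(1,3) | (1,3) | (1,0) | (1,1) | (1,2) | (0,3) | (0,0) | (0,1) | (0,2)


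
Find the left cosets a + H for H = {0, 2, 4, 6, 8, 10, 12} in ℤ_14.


H = {0, 2, 4, 6, 8, 10, 12}, |H| = 7
Number of cosets = |G|/|H| = 14/7 = 2
0 + H = {0, 2, 4, 6, 8, 10, 12}
1 + H = {1, 3, 5, 7, 9, 11, 13}

Cosets: 0+H={0,2,4,6,8,10,12}; 1+H={1,3,5,7,9,11,13}


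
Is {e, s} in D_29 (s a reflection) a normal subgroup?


H = {e, s} in D_29 (s a reflection)
r·s·r⁻¹ = sr⁻² ≠ s for n ≥ 3, so {e, s} is not closed under conjugation

No, not a normal subgroup


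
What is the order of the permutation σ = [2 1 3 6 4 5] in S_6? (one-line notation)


Cycle decomposition: (1 2) (4 6 5)
Cycle lengths: 2, 3
Order = lcm(2, 3) = 6

ord(σ) = 6


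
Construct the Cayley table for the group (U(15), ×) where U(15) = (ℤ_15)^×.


Elements: {1, 2, 4, 7, 8, 11, 13, 14}
Operation: multiplication mod 15
Entry (a, b) = (a × b) mod 15

Cayley table:
   |  1 |  2 |  4 |  7 |  8 | 11 | 13 | 14
 1 |  1 |  2 |  4 |  7 |  8 | 11 | 13 | 14
 2 |  2 |  4 |  8 | 14 |  1 |  7 | 11 | 13
 4 |  4 |  8 |  1 | 13 |  2 | 14 |  7 | 11
 7 |  7 | 14 | 13 |  4 | 11 |  2 |  1 |  8
 8 |  8 |  1 |  2 | 11 |  4 | 13 | 14 |  7
11 | 11 |  7 | 14 |  2 | 13 |  1 |  8 |  4
13 | 13 | 11 |  7 |  1 | 14 |  8 |  4 |  2
14 | 14 | 13 | 11 |  8 |  7 |  4 |  2 |  1


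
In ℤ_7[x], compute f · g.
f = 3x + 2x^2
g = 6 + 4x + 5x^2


Expand and collect like terms; reduce coefficients mod 7:
x^0: 0·6 = 0 ≡ 0 (mod 7)
x^1: 0·4 + 3·6 = 18 ≡ 4 (mod 7)
x^2: 0·5 + 3·4 + 2·6 = 24 ≡ 3 (mod 7)
x^3: 3·5 + 2·4 = 23 ≡ 2 (mod 7)
x^4: 2·5 = 10 ≡ 3 (mod 7)
Result: 4x + 3x^2 + 2x^3 + 3x^4

f · g = 4x + 3x^2 + 2x^3 + 3x^4


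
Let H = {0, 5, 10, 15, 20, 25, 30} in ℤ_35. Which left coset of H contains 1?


1 + H = {1 + h (mod 35) : h ∈ H}
1+0=1, 1+5=6, 1+10=11, 1+15=16, 1+20=21, 1+25=26, 1+30=31

1 + H = {1, 6, 11, 16, 21, 26, 31}


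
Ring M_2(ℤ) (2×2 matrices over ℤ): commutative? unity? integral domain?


Matrix multiplication is non-commutative for n ≥ 2; the identity matrix I is the unity; singular matrices give zero divisors, so not an integral domain
Commutative: No
Integral domain: No
Has unity: Yes

M_2(ℤ) (2×2 matrices over ℤ): Commutative=No, Unity=Yes


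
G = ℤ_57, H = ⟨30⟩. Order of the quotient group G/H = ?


|⟨30⟩| = n / gcd(30, 57) = 57 / 3 = 19
H is normal (ℤ_57 is abelian).
|G/H| = |G| / |H| = 57 / 19 = 3

|G/H| = 3


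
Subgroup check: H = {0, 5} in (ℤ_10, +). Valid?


Subgroup test for H = {0, 5} in (ℤ_10, +):
(1) 0 ∈ H? Yes
(2) Closure: for all a,b ∈ H, (a+b) mod 10 ∈ H? Yes
(3) Inverses: for all a ∈ H, -a mod 10 ∈ H? Yes

Yes, H is a subgroup of ℤ_10


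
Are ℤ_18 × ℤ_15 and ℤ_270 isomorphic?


Comparing ℤ_18 × ℤ_15 and ℤ_270:
gcd(18,15) = 3 ≠ 1. Max element order in ℤ_18×ℤ_15 is lcm(18,15) = 90 < 270, so it has no element of order 270

No, ℤ_18 × ℤ_15 ≇ ℤ_270


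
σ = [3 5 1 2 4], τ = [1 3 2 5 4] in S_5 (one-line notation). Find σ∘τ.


σ∘τ: apply τ first, then σ
1 →τ 1 →σ 3
2 →τ 3 →σ 1
3 →τ 2 →σ 5
4 →τ 5 →σ 4
5 →τ 4 →σ 2

σ∘τ = [3 1 5 4 2]


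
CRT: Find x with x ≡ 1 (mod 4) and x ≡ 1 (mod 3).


m₁ = 4, m₂ = 3, gcd = 1, so CRT applies. M = m₁·m₂ = 12
Let M₁ = M/m₁ = 3, M₂ = M/m₂ = 4
Find y₁ ≡ M₁⁻¹ (mod m₁): 3⁻¹ ≡ 3 (mod 4)
Find y₂ ≡ M₂⁻¹ (mod m₂): 4⁻¹ ≡ 1 (mod 3)
x = a₁·M₁·y₁ + a₂·M₂·y₂ = 1·3·3 + 1·4·1 = 13
Reduce mod 12: x ≡ 1
Check: 1 mod 4 = 1 ✓, 1 mod 3 = 1 ✓

x ≡ 1 (mod 12)
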